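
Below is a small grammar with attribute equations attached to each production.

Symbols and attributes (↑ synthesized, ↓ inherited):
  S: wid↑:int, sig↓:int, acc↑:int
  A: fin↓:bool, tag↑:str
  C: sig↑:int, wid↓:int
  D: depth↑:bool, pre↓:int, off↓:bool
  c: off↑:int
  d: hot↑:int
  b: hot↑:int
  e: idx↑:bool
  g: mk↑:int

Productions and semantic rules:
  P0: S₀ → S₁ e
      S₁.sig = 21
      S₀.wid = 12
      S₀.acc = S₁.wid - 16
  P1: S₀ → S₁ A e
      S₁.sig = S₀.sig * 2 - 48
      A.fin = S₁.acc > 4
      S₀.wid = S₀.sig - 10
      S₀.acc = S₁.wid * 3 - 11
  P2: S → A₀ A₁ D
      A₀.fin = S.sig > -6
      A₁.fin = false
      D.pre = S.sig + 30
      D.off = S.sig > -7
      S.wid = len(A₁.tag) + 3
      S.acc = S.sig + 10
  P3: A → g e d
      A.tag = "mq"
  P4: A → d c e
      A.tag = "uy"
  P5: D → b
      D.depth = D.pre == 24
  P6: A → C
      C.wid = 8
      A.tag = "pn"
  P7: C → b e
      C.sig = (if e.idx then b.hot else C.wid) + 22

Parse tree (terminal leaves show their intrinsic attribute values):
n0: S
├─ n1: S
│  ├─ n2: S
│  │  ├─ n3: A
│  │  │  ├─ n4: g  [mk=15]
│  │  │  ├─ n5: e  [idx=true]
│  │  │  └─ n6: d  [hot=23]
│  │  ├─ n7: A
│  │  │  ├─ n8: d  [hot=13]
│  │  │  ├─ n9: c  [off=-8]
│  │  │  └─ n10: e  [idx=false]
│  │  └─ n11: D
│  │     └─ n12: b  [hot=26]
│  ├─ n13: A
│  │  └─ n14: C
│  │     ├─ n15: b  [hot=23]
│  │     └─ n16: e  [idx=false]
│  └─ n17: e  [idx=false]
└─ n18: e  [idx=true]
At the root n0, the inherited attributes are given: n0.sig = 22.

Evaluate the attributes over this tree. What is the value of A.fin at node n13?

1. n0.sig = 22  [given at root]
2. n1.sig = 21  [21]
3. n2.sig = -6  [S₀.sig * 2 - 48]
4. n3.fin = false  [S.sig > -6]
5. n4.mk = 15  [terminal]
6. n5.idx = true  [terminal]
7. n6.hot = 23  [terminal]
8. n3.tag = "mq"  ["mq"]
9. n7.fin = false  [false]
10. n8.hot = 13  [terminal]
11. n9.off = -8  [terminal]
12. n10.idx = false  [terminal]
13. n7.tag = "uy"  ["uy"]
14. n11.pre = 24  [S.sig + 30]
15. n11.off = true  [S.sig > -7]
16. n12.hot = 26  [terminal]
17. n11.depth = true  [D.pre == 24]
18. n2.wid = 5  [len(A₁.tag) + 3]
19. n2.acc = 4  [S.sig + 10]
20. n13.fin = false  [S₁.acc > 4]
21. n14.wid = 8  [8]
22. n15.hot = 23  [terminal]
23. n16.idx = false  [terminal]
24. n14.sig = 30  [(if e.idx then b.hot else C.wid) + 22]
25. n13.tag = "pn"  ["pn"]
26. n17.idx = false  [terminal]
27. n1.wid = 11  [S₀.sig - 10]
28. n1.acc = 4  [S₁.wid * 3 - 11]
29. n18.idx = true  [terminal]
30. n0.wid = 12  [12]
31. n0.acc = -5  [S₁.wid - 16]

false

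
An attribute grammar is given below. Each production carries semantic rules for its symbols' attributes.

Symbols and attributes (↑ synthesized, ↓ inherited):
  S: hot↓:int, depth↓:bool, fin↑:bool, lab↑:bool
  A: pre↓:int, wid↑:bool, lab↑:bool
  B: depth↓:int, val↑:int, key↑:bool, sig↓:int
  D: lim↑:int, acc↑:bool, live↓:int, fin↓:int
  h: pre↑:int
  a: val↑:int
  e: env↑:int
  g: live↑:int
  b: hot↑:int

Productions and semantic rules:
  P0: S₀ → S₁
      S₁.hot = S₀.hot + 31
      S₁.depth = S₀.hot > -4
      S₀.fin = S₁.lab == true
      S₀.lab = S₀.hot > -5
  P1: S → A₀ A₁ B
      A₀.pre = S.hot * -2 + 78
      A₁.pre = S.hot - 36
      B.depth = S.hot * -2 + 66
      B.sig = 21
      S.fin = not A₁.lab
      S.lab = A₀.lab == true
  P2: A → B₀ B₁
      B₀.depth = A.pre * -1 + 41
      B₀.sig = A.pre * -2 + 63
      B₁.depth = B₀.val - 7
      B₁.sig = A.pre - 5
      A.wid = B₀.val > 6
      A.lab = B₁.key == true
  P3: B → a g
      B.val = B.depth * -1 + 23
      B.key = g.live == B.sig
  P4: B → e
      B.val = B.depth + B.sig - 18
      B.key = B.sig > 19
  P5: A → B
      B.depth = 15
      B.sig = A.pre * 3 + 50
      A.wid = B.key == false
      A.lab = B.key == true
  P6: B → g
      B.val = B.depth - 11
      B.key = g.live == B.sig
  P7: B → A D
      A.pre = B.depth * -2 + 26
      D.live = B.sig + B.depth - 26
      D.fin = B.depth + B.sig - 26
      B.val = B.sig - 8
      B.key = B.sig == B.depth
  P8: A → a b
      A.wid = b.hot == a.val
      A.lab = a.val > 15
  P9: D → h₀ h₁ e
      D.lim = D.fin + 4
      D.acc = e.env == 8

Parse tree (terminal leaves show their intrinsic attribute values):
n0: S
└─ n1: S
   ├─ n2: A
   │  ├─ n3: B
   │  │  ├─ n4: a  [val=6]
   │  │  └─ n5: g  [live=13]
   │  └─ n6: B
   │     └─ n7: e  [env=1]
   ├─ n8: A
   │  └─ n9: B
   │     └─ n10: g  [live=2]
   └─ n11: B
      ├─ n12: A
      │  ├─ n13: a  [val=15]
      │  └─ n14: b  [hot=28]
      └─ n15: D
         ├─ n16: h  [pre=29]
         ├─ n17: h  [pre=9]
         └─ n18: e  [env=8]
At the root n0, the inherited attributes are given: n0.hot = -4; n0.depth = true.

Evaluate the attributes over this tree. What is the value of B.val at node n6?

0

1. n0.hot = -4  [given at root]
2. n0.depth = true  [given at root]
3. n1.hot = 27  [S₀.hot + 31]
4. n1.depth = false  [S₀.hot > -4]
5. n2.pre = 24  [S.hot * -2 + 78]
6. n3.depth = 17  [A.pre * -1 + 41]
7. n3.sig = 15  [A.pre * -2 + 63]
8. n4.val = 6  [terminal]
9. n5.live = 13  [terminal]
10. n3.val = 6  [B.depth * -1 + 23]
11. n3.key = false  [g.live == B.sig]
12. n6.depth = -1  [B₀.val - 7]
13. n6.sig = 19  [A.pre - 5]
14. n7.env = 1  [terminal]
15. n6.val = 0  [B.depth + B.sig - 18]
16. n6.key = false  [B.sig > 19]
17. n2.wid = false  [B₀.val > 6]
18. n2.lab = false  [B₁.key == true]
19. n8.pre = -9  [S.hot - 36]
20. n9.depth = 15  [15]
21. n9.sig = 23  [A.pre * 3 + 50]
22. n10.live = 2  [terminal]
23. n9.val = 4  [B.depth - 11]
24. n9.key = false  [g.live == B.sig]
25. n8.wid = true  [B.key == false]
26. n8.lab = false  [B.key == true]
27. n11.depth = 12  [S.hot * -2 + 66]
28. n11.sig = 21  [21]
29. n12.pre = 2  [B.depth * -2 + 26]
30. n13.val = 15  [terminal]
31. n14.hot = 28  [terminal]
32. n12.wid = false  [b.hot == a.val]
33. n12.lab = false  [a.val > 15]
34. n15.live = 7  [B.sig + B.depth - 26]
35. n15.fin = 7  [B.depth + B.sig - 26]
36. n16.pre = 29  [terminal]
37. n17.pre = 9  [terminal]
38. n18.env = 8  [terminal]
39. n15.lim = 11  [D.fin + 4]
40. n15.acc = true  [e.env == 8]
41. n11.val = 13  [B.sig - 8]
42. n11.key = false  [B.sig == B.depth]
43. n1.fin = true  [not A₁.lab]
44. n1.lab = false  [A₀.lab == true]
45. n0.fin = false  [S₁.lab == true]
46. n0.lab = true  [S₀.hot > -5]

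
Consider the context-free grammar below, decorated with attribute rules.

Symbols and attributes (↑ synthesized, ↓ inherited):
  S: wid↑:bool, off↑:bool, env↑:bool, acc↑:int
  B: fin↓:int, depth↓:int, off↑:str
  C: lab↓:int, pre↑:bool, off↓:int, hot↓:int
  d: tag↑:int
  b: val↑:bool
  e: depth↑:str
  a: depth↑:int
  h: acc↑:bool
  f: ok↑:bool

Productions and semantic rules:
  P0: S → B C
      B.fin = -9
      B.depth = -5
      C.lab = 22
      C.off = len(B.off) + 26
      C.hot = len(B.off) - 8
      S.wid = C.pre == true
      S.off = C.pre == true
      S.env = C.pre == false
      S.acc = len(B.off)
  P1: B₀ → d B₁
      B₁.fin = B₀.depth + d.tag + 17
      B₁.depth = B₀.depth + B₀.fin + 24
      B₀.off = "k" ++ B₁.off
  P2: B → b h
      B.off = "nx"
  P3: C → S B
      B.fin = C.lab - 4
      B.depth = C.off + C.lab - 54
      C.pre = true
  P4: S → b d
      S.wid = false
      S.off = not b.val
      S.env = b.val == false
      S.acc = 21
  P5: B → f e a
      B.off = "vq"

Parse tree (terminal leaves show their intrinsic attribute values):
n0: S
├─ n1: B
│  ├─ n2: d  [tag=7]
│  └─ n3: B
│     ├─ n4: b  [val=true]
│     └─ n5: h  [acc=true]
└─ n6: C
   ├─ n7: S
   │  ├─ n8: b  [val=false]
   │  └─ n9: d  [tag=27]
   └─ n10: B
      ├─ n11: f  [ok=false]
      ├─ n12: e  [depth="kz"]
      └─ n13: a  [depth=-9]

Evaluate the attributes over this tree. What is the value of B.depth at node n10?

1. n1.fin = -9  [-9]
2. n1.depth = -5  [-5]
3. n2.tag = 7  [terminal]
4. n3.fin = 19  [B₀.depth + d.tag + 17]
5. n3.depth = 10  [B₀.depth + B₀.fin + 24]
6. n4.val = true  [terminal]
7. n5.acc = true  [terminal]
8. n3.off = "nx"  ["nx"]
9. n1.off = "knx"  ["k" ++ B₁.off]
10. n6.lab = 22  [22]
11. n6.off = 29  [len(B.off) + 26]
12. n6.hot = -5  [len(B.off) - 8]
13. n8.val = false  [terminal]
14. n9.tag = 27  [terminal]
15. n7.wid = false  [false]
16. n7.off = true  [not b.val]
17. n7.env = true  [b.val == false]
18. n7.acc = 21  [21]
19. n10.fin = 18  [C.lab - 4]
20. n10.depth = -3  [C.off + C.lab - 54]
21. n11.ok = false  [terminal]
22. n12.depth = "kz"  [terminal]
23. n13.depth = -9  [terminal]
24. n10.off = "vq"  ["vq"]
25. n6.pre = true  [true]
26. n0.wid = true  [C.pre == true]
27. n0.off = true  [C.pre == true]
28. n0.env = false  [C.pre == false]
29. n0.acc = 3  [len(B.off)]

-3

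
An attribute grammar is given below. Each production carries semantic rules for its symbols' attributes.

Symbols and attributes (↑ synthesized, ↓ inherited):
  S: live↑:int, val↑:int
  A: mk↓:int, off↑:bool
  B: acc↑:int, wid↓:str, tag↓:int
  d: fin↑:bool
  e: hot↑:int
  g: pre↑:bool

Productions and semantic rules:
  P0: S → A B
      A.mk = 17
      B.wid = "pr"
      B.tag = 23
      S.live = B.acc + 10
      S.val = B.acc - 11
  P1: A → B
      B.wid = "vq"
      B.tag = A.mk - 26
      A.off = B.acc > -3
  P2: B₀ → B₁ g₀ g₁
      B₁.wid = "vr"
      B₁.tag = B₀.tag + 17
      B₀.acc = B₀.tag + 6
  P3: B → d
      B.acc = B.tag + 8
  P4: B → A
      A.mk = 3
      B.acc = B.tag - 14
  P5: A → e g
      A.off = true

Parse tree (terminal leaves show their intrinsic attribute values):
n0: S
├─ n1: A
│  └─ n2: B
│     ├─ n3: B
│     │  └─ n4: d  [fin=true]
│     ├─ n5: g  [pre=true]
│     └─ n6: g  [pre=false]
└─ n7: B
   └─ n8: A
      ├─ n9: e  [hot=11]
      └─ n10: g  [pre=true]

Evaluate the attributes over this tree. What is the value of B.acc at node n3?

1. n1.mk = 17  [17]
2. n2.wid = "vq"  ["vq"]
3. n2.tag = -9  [A.mk - 26]
4. n3.wid = "vr"  ["vr"]
5. n3.tag = 8  [B₀.tag + 17]
6. n4.fin = true  [terminal]
7. n3.acc = 16  [B.tag + 8]
8. n5.pre = true  [terminal]
9. n6.pre = false  [terminal]
10. n2.acc = -3  [B₀.tag + 6]
11. n1.off = false  [B.acc > -3]
12. n7.wid = "pr"  ["pr"]
13. n7.tag = 23  [23]
14. n8.mk = 3  [3]
15. n9.hot = 11  [terminal]
16. n10.pre = true  [terminal]
17. n8.off = true  [true]
18. n7.acc = 9  [B.tag - 14]
19. n0.live = 19  [B.acc + 10]
20. n0.val = -2  [B.acc - 11]

16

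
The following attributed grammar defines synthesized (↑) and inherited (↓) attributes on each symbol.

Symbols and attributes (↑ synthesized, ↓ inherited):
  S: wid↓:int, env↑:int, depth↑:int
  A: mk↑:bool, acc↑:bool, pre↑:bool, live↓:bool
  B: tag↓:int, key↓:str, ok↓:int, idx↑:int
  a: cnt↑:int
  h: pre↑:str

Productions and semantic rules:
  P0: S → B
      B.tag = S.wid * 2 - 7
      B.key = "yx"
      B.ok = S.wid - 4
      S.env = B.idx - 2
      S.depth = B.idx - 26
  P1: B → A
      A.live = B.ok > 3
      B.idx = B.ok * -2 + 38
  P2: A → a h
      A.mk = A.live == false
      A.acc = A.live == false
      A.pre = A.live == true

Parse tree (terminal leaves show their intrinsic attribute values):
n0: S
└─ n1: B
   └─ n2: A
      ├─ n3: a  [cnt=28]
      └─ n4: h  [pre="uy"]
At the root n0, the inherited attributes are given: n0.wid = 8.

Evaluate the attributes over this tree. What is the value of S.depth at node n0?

4

1. n0.wid = 8  [given at root]
2. n1.tag = 9  [S.wid * 2 - 7]
3. n1.key = "yx"  ["yx"]
4. n1.ok = 4  [S.wid - 4]
5. n2.live = true  [B.ok > 3]
6. n3.cnt = 28  [terminal]
7. n4.pre = "uy"  [terminal]
8. n2.mk = false  [A.live == false]
9. n2.acc = false  [A.live == false]
10. n2.pre = true  [A.live == true]
11. n1.idx = 30  [B.ok * -2 + 38]
12. n0.env = 28  [B.idx - 2]
13. n0.depth = 4  [B.idx - 26]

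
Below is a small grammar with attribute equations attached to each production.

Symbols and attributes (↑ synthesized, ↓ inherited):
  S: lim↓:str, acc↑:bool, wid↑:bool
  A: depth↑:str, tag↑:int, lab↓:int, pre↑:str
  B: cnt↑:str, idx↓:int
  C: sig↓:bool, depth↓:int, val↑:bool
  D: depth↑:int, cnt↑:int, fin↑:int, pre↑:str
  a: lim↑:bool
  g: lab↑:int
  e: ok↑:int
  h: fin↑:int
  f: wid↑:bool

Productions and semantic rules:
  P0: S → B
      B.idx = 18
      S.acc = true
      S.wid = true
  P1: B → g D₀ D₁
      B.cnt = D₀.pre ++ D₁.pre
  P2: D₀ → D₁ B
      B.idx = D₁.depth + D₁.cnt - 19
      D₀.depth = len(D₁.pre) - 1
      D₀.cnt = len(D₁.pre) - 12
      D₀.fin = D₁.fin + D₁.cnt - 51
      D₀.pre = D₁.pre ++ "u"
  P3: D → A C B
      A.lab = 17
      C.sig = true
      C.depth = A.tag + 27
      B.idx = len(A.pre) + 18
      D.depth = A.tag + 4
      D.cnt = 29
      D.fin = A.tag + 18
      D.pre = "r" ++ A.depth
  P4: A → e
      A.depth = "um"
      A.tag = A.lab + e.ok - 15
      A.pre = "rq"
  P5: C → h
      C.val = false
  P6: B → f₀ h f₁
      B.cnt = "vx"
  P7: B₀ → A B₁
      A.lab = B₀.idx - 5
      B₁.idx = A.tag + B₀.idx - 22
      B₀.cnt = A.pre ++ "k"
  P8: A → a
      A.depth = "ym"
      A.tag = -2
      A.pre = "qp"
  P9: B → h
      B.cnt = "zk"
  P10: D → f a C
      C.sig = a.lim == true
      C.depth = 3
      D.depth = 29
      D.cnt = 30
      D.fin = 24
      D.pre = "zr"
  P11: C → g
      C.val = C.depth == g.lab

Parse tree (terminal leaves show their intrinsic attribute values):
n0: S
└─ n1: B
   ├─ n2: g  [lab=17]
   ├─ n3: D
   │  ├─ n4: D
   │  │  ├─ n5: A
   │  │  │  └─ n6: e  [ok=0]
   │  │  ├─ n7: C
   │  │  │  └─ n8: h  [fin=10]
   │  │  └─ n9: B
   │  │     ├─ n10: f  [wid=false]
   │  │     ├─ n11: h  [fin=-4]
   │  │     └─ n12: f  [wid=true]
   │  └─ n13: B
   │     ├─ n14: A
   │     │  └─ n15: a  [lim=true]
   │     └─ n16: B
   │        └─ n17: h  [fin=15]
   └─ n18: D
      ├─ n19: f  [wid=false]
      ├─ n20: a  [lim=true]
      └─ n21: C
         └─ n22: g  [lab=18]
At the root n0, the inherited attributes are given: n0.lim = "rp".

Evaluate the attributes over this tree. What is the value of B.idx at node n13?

1. n0.lim = "rp"  [given at root]
2. n1.idx = 18  [18]
3. n2.lab = 17  [terminal]
4. n5.lab = 17  [17]
5. n6.ok = 0  [terminal]
6. n5.depth = "um"  ["um"]
7. n5.tag = 2  [A.lab + e.ok - 15]
8. n5.pre = "rq"  ["rq"]
9. n7.sig = true  [true]
10. n7.depth = 29  [A.tag + 27]
11. n8.fin = 10  [terminal]
12. n7.val = false  [false]
13. n9.idx = 20  [len(A.pre) + 18]
14. n10.wid = false  [terminal]
15. n11.fin = -4  [terminal]
16. n12.wid = true  [terminal]
17. n9.cnt = "vx"  ["vx"]
18. n4.depth = 6  [A.tag + 4]
19. n4.cnt = 29  [29]
20. n4.fin = 20  [A.tag + 18]
21. n4.pre = "rum"  ["r" ++ A.depth]
22. n13.idx = 16  [D₁.depth + D₁.cnt - 19]
23. n14.lab = 11  [B₀.idx - 5]
24. n15.lim = true  [terminal]
25. n14.depth = "ym"  ["ym"]
26. n14.tag = -2  [-2]
27. n14.pre = "qp"  ["qp"]
28. n16.idx = -8  [A.tag + B₀.idx - 22]
29. n17.fin = 15  [terminal]
30. n16.cnt = "zk"  ["zk"]
31. n13.cnt = "qpk"  [A.pre ++ "k"]
32. n3.depth = 2  [len(D₁.pre) - 1]
33. n3.cnt = -9  [len(D₁.pre) - 12]
34. n3.fin = -2  [D₁.fin + D₁.cnt - 51]
35. n3.pre = "rumu"  [D₁.pre ++ "u"]
36. n19.wid = false  [terminal]
37. n20.lim = true  [terminal]
38. n21.sig = true  [a.lim == true]
39. n21.depth = 3  [3]
40. n22.lab = 18  [terminal]
41. n21.val = false  [C.depth == g.lab]
42. n18.depth = 29  [29]
43. n18.cnt = 30  [30]
44. n18.fin = 24  [24]
45. n18.pre = "zr"  ["zr"]
46. n1.cnt = "rumuzr"  [D₀.pre ++ D₁.pre]
47. n0.acc = true  [true]
48. n0.wid = true  [true]

16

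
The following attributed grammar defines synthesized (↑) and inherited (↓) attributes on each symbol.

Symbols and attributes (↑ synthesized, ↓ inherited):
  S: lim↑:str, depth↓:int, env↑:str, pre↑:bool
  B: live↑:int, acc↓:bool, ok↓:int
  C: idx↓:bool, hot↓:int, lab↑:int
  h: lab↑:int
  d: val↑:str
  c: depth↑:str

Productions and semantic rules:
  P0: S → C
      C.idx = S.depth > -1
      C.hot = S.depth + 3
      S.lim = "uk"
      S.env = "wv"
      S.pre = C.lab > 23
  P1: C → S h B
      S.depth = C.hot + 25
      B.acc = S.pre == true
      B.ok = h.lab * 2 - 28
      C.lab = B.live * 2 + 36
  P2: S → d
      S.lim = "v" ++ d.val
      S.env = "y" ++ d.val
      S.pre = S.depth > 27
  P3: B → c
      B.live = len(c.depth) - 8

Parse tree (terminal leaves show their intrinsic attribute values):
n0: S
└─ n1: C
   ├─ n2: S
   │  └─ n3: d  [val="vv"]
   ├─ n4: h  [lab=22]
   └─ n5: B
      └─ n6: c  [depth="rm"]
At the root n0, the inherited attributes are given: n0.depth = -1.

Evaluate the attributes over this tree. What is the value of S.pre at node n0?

1. n0.depth = -1  [given at root]
2. n1.idx = false  [S.depth > -1]
3. n1.hot = 2  [S.depth + 3]
4. n2.depth = 27  [C.hot + 25]
5. n3.val = "vv"  [terminal]
6. n2.lim = "vvv"  ["v" ++ d.val]
7. n2.env = "yvv"  ["y" ++ d.val]
8. n2.pre = false  [S.depth > 27]
9. n4.lab = 22  [terminal]
10. n5.acc = false  [S.pre == true]
11. n5.ok = 16  [h.lab * 2 - 28]
12. n6.depth = "rm"  [terminal]
13. n5.live = -6  [len(c.depth) - 8]
14. n1.lab = 24  [B.live * 2 + 36]
15. n0.lim = "uk"  ["uk"]
16. n0.env = "wv"  ["wv"]
17. n0.pre = true  [C.lab > 23]

true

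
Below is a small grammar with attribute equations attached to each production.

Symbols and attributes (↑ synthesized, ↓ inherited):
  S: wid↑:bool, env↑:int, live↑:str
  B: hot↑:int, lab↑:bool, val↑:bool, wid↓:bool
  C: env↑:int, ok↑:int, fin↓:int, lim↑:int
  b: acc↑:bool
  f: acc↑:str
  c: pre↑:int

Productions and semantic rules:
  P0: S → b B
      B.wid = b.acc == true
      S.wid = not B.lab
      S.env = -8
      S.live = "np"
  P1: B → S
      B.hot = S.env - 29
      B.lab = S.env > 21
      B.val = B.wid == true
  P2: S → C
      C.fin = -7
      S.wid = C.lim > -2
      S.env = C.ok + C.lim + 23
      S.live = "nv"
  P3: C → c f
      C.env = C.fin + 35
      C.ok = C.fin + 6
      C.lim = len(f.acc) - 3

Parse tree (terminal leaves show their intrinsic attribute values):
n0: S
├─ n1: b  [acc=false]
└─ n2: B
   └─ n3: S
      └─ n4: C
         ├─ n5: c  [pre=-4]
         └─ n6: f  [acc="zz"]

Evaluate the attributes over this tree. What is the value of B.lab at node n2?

false

1. n1.acc = false  [terminal]
2. n2.wid = false  [b.acc == true]
3. n4.fin = -7  [-7]
4. n5.pre = -4  [terminal]
5. n6.acc = "zz"  [terminal]
6. n4.env = 28  [C.fin + 35]
7. n4.ok = -1  [C.fin + 6]
8. n4.lim = -1  [len(f.acc) - 3]
9. n3.wid = true  [C.lim > -2]
10. n3.env = 21  [C.ok + C.lim + 23]
11. n3.live = "nv"  ["nv"]
12. n2.hot = -8  [S.env - 29]
13. n2.lab = false  [S.env > 21]
14. n2.val = false  [B.wid == true]
15. n0.wid = true  [not B.lab]
16. n0.env = -8  [-8]
17. n0.live = "np"  ["np"]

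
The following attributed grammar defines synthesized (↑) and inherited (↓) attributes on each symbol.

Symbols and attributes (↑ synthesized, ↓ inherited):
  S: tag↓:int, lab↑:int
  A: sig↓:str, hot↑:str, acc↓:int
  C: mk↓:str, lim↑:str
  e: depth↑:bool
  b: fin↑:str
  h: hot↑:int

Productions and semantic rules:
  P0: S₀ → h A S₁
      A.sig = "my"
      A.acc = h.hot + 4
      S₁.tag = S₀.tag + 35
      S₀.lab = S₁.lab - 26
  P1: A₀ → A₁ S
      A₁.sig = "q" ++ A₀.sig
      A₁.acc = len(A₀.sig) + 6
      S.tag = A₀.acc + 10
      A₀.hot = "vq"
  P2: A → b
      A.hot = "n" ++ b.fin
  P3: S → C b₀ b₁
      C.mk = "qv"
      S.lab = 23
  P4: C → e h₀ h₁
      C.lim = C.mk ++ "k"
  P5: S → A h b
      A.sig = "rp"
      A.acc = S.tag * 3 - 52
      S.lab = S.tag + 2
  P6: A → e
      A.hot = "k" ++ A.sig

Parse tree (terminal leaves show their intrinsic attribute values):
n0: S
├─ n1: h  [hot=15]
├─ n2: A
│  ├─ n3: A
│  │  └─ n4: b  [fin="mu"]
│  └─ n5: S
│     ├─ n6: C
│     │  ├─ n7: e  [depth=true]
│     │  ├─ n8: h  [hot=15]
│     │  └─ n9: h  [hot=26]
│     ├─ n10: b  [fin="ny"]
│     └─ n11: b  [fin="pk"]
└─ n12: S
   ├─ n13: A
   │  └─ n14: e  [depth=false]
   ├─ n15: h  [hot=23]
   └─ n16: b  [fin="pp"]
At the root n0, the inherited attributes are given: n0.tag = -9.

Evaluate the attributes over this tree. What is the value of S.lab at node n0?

1. n0.tag = -9  [given at root]
2. n1.hot = 15  [terminal]
3. n2.sig = "my"  ["my"]
4. n2.acc = 19  [h.hot + 4]
5. n3.sig = "qmy"  ["q" ++ A₀.sig]
6. n3.acc = 8  [len(A₀.sig) + 6]
7. n4.fin = "mu"  [terminal]
8. n3.hot = "nmu"  ["n" ++ b.fin]
9. n5.tag = 29  [A₀.acc + 10]
10. n6.mk = "qv"  ["qv"]
11. n7.depth = true  [terminal]
12. n8.hot = 15  [terminal]
13. n9.hot = 26  [terminal]
14. n6.lim = "qvk"  [C.mk ++ "k"]
15. n10.fin = "ny"  [terminal]
16. n11.fin = "pk"  [terminal]
17. n5.lab = 23  [23]
18. n2.hot = "vq"  ["vq"]
19. n12.tag = 26  [S₀.tag + 35]
20. n13.sig = "rp"  ["rp"]
21. n13.acc = 26  [S.tag * 3 - 52]
22. n14.depth = false  [terminal]
23. n13.hot = "krp"  ["k" ++ A.sig]
24. n15.hot = 23  [terminal]
25. n16.fin = "pp"  [terminal]
26. n12.lab = 28  [S.tag + 2]
27. n0.lab = 2  [S₁.lab - 26]

2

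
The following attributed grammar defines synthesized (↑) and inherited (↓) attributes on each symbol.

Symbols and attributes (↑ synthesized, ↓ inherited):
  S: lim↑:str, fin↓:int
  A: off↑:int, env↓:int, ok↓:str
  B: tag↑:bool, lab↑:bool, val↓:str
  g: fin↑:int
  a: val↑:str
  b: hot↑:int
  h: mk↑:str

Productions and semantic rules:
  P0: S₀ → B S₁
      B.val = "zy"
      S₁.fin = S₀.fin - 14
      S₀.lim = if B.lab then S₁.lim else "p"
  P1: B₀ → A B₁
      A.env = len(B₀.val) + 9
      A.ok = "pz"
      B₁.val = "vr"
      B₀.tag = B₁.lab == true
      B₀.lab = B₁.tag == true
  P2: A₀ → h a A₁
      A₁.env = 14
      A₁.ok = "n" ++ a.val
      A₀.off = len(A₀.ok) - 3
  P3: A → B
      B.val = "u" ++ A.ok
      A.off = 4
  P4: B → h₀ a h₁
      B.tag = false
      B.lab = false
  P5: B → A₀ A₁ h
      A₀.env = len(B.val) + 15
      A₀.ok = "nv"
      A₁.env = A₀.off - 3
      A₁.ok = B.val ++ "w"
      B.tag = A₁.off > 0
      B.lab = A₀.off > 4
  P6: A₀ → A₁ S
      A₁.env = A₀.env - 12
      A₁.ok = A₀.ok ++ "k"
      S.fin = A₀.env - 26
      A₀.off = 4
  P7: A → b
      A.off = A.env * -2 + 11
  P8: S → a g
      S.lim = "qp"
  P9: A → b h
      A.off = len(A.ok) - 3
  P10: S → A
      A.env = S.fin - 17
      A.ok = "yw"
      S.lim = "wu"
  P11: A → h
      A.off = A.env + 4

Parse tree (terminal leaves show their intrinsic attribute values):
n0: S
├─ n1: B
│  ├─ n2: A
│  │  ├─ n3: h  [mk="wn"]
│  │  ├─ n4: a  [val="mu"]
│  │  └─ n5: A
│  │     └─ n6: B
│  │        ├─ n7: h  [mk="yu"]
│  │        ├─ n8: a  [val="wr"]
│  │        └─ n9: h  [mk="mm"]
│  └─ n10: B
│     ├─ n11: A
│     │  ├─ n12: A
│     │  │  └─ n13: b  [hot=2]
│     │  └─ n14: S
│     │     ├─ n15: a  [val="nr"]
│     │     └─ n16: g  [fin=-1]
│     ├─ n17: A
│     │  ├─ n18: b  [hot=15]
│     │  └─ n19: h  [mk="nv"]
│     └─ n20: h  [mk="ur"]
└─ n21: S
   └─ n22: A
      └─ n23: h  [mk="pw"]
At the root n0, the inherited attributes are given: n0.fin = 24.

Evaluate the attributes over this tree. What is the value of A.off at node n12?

1

1. n0.fin = 24  [given at root]
2. n1.val = "zy"  ["zy"]
3. n2.env = 11  [len(B₀.val) + 9]
4. n2.ok = "pz"  ["pz"]
5. n3.mk = "wn"  [terminal]
6. n4.val = "mu"  [terminal]
7. n5.env = 14  [14]
8. n5.ok = "nmu"  ["n" ++ a.val]
9. n6.val = "unmu"  ["u" ++ A.ok]
10. n7.mk = "yu"  [terminal]
11. n8.val = "wr"  [terminal]
12. n9.mk = "mm"  [terminal]
13. n6.tag = false  [false]
14. n6.lab = false  [false]
15. n5.off = 4  [4]
16. n2.off = -1  [len(A₀.ok) - 3]
17. n10.val = "vr"  ["vr"]
18. n11.env = 17  [len(B.val) + 15]
19. n11.ok = "nv"  ["nv"]
20. n12.env = 5  [A₀.env - 12]
21. n12.ok = "nvk"  [A₀.ok ++ "k"]
22. n13.hot = 2  [terminal]
23. n12.off = 1  [A.env * -2 + 11]
24. n14.fin = -9  [A₀.env - 26]
25. n15.val = "nr"  [terminal]
26. n16.fin = -1  [terminal]
27. n14.lim = "qp"  ["qp"]
28. n11.off = 4  [4]
29. n17.env = 1  [A₀.off - 3]
30. n17.ok = "vrw"  [B.val ++ "w"]
31. n18.hot = 15  [terminal]
32. n19.mk = "nv"  [terminal]
33. n17.off = 0  [len(A.ok) - 3]
34. n20.mk = "ur"  [terminal]
35. n10.tag = false  [A₁.off > 0]
36. n10.lab = false  [A₀.off > 4]
37. n1.tag = false  [B₁.lab == true]
38. n1.lab = false  [B₁.tag == true]
39. n21.fin = 10  [S₀.fin - 14]
40. n22.env = -7  [S.fin - 17]
41. n22.ok = "yw"  ["yw"]
42. n23.mk = "pw"  [terminal]
43. n22.off = -3  [A.env + 4]
44. n21.lim = "wu"  ["wu"]
45. n0.lim = "p"  [if B.lab then S₁.lim else "p"]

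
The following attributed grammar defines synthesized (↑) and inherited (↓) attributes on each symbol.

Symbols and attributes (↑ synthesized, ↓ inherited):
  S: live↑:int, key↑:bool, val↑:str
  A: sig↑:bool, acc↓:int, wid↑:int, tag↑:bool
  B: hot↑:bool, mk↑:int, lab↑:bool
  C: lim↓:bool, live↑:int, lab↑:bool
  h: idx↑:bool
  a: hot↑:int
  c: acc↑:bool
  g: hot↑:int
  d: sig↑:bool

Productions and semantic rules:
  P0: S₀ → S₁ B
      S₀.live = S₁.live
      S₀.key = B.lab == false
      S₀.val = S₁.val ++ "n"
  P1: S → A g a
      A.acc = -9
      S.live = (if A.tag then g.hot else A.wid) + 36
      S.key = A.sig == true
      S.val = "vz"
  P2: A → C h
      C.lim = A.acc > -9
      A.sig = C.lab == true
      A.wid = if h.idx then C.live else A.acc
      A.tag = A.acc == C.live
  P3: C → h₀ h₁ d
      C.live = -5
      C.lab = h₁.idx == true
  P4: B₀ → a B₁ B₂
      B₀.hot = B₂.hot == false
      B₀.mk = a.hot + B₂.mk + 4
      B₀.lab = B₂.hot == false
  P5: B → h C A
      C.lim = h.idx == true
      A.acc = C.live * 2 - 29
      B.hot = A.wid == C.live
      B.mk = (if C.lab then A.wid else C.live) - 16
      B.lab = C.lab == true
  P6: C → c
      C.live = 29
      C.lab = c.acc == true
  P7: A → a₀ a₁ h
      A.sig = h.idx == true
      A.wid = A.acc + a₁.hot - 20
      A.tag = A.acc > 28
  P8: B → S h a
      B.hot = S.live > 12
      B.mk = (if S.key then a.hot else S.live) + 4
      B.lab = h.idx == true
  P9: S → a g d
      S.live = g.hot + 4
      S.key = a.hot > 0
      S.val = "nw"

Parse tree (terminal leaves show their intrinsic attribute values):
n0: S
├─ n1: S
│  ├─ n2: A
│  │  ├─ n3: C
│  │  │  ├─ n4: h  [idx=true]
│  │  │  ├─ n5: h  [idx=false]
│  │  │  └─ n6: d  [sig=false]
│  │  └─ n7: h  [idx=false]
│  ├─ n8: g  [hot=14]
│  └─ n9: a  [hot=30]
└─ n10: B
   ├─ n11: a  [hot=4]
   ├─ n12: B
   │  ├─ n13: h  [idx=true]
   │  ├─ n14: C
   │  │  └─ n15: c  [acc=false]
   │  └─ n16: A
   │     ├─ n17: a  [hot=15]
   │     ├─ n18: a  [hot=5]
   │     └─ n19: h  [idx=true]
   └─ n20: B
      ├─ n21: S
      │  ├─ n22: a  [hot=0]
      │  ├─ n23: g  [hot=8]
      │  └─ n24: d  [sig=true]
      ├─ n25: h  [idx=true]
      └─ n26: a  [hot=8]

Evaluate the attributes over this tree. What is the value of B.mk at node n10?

1. n2.acc = -9  [-9]
2. n3.lim = false  [A.acc > -9]
3. n4.idx = true  [terminal]
4. n5.idx = false  [terminal]
5. n6.sig = false  [terminal]
6. n3.live = -5  [-5]
7. n3.lab = false  [h₁.idx == true]
8. n7.idx = false  [terminal]
9. n2.sig = false  [C.lab == true]
10. n2.wid = -9  [if h.idx then C.live else A.acc]
11. n2.tag = false  [A.acc == C.live]
12. n8.hot = 14  [terminal]
13. n9.hot = 30  [terminal]
14. n1.live = 27  [(if A.tag then g.hot else A.wid) + 36]
15. n1.key = false  [A.sig == true]
16. n1.val = "vz"  ["vz"]
17. n11.hot = 4  [terminal]
18. n13.idx = true  [terminal]
19. n14.lim = true  [h.idx == true]
20. n15.acc = false  [terminal]
21. n14.live = 29  [29]
22. n14.lab = false  [c.acc == true]
23. n16.acc = 29  [C.live * 2 - 29]
24. n17.hot = 15  [terminal]
25. n18.hot = 5  [terminal]
26. n19.idx = true  [terminal]
27. n16.sig = true  [h.idx == true]
28. n16.wid = 14  [A.acc + a₁.hot - 20]
29. n16.tag = true  [A.acc > 28]
30. n12.hot = false  [A.wid == C.live]
31. n12.mk = 13  [(if C.lab then A.wid else C.live) - 16]
32. n12.lab = false  [C.lab == true]
33. n22.hot = 0  [terminal]
34. n23.hot = 8  [terminal]
35. n24.sig = true  [terminal]
36. n21.live = 12  [g.hot + 4]
37. n21.key = false  [a.hot > 0]
38. n21.val = "nw"  ["nw"]
39. n25.idx = true  [terminal]
40. n26.hot = 8  [terminal]
41. n20.hot = false  [S.live > 12]
42. n20.mk = 16  [(if S.key then a.hot else S.live) + 4]
43. n20.lab = true  [h.idx == true]
44. n10.hot = true  [B₂.hot == false]
45. n10.mk = 24  [a.hot + B₂.mk + 4]
46. n10.lab = true  [B₂.hot == false]
47. n0.live = 27  [S₁.live]
48. n0.key = false  [B.lab == false]
49. n0.val = "vzn"  [S₁.val ++ "n"]

24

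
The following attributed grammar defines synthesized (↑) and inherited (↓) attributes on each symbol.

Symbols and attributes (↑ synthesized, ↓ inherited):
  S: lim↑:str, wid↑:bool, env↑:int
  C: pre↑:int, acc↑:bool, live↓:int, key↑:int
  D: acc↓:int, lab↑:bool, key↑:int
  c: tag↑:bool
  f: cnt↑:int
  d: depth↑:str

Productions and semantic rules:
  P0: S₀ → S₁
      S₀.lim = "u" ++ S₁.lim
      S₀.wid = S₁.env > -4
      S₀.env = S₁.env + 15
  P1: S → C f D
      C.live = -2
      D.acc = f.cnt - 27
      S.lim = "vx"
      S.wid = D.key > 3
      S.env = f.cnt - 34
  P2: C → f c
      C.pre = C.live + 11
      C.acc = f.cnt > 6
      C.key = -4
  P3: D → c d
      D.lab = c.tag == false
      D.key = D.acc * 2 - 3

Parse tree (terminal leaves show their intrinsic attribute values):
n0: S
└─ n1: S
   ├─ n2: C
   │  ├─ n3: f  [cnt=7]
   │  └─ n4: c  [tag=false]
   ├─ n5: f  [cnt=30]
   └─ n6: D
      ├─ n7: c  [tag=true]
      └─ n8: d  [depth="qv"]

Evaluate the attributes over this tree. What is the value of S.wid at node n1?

1. n2.live = -2  [-2]
2. n3.cnt = 7  [terminal]
3. n4.tag = false  [terminal]
4. n2.pre = 9  [C.live + 11]
5. n2.acc = true  [f.cnt > 6]
6. n2.key = -4  [-4]
7. n5.cnt = 30  [terminal]
8. n6.acc = 3  [f.cnt - 27]
9. n7.tag = true  [terminal]
10. n8.depth = "qv"  [terminal]
11. n6.lab = false  [c.tag == false]
12. n6.key = 3  [D.acc * 2 - 3]
13. n1.lim = "vx"  ["vx"]
14. n1.wid = false  [D.key > 3]
15. n1.env = -4  [f.cnt - 34]
16. n0.lim = "uvx"  ["u" ++ S₁.lim]
17. n0.wid = false  [S₁.env > -4]
18. n0.env = 11  [S₁.env + 15]

false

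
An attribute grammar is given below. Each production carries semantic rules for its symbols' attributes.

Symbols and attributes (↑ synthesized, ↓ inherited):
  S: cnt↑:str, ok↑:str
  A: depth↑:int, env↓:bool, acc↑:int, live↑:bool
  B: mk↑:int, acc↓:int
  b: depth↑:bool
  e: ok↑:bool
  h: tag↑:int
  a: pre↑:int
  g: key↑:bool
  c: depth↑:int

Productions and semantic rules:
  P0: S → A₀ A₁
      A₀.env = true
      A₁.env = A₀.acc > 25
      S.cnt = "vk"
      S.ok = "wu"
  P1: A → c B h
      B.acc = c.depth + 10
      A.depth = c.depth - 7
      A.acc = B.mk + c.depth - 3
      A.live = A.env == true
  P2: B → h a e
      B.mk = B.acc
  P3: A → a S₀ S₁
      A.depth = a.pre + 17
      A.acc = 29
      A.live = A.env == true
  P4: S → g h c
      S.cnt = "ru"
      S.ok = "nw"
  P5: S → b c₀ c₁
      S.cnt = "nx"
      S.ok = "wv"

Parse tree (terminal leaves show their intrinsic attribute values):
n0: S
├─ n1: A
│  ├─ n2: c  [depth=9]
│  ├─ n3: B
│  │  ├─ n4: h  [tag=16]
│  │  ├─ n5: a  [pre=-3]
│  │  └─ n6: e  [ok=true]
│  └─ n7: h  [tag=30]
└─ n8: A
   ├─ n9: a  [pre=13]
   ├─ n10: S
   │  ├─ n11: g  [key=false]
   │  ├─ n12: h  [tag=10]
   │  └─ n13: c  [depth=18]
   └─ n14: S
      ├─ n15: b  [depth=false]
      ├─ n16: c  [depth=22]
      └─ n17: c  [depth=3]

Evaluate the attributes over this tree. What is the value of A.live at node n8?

1. n1.env = true  [true]
2. n2.depth = 9  [terminal]
3. n3.acc = 19  [c.depth + 10]
4. n4.tag = 16  [terminal]
5. n5.pre = -3  [terminal]
6. n6.ok = true  [terminal]
7. n3.mk = 19  [B.acc]
8. n7.tag = 30  [terminal]
9. n1.depth = 2  [c.depth - 7]
10. n1.acc = 25  [B.mk + c.depth - 3]
11. n1.live = true  [A.env == true]
12. n8.env = false  [A₀.acc > 25]
13. n9.pre = 13  [terminal]
14. n11.key = false  [terminal]
15. n12.tag = 10  [terminal]
16. n13.depth = 18  [terminal]
17. n10.cnt = "ru"  ["ru"]
18. n10.ok = "nw"  ["nw"]
19. n15.depth = false  [terminal]
20. n16.depth = 22  [terminal]
21. n17.depth = 3  [terminal]
22. n14.cnt = "nx"  ["nx"]
23. n14.ok = "wv"  ["wv"]
24. n8.depth = 30  [a.pre + 17]
25. n8.acc = 29  [29]
26. n8.live = false  [A.env == true]
27. n0.cnt = "vk"  ["vk"]
28. n0.ok = "wu"  ["wu"]

false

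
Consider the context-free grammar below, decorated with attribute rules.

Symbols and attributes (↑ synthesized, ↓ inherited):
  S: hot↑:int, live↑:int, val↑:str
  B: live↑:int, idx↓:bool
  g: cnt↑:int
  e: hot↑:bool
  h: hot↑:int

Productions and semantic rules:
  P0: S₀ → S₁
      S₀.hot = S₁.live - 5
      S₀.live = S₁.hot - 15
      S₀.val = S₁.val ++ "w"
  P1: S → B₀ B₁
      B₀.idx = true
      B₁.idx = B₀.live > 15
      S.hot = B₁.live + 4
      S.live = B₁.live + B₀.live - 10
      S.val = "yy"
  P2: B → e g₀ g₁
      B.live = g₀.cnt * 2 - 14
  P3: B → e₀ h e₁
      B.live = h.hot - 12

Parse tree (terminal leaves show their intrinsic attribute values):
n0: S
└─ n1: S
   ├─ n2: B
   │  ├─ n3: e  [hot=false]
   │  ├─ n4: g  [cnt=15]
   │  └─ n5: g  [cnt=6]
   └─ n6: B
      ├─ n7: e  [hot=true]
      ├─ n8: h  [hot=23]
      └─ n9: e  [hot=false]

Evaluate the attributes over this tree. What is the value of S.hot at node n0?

1. n2.idx = true  [true]
2. n3.hot = false  [terminal]
3. n4.cnt = 15  [terminal]
4. n5.cnt = 6  [terminal]
5. n2.live = 16  [g₀.cnt * 2 - 14]
6. n6.idx = true  [B₀.live > 15]
7. n7.hot = true  [terminal]
8. n8.hot = 23  [terminal]
9. n9.hot = false  [terminal]
10. n6.live = 11  [h.hot - 12]
11. n1.hot = 15  [B₁.live + 4]
12. n1.live = 17  [B₁.live + B₀.live - 10]
13. n1.val = "yy"  ["yy"]
14. n0.hot = 12  [S₁.live - 5]
15. n0.live = 0  [S₁.hot - 15]
16. n0.val = "yyw"  [S₁.val ++ "w"]

12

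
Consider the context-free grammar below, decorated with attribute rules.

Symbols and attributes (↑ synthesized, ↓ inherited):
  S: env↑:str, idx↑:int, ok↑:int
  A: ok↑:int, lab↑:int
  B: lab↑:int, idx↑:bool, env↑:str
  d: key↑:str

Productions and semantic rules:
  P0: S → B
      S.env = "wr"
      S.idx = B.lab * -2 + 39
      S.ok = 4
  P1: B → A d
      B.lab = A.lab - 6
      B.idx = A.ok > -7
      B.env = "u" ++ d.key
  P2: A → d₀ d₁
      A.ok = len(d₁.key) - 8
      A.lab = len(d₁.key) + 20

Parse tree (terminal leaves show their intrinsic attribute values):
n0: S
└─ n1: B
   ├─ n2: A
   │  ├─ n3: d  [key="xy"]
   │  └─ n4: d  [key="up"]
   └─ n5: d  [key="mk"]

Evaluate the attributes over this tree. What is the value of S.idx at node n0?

1. n3.key = "xy"  [terminal]
2. n4.key = "up"  [terminal]
3. n2.ok = -6  [len(d₁.key) - 8]
4. n2.lab = 22  [len(d₁.key) + 20]
5. n5.key = "mk"  [terminal]
6. n1.lab = 16  [A.lab - 6]
7. n1.idx = true  [A.ok > -7]
8. n1.env = "umk"  ["u" ++ d.key]
9. n0.env = "wr"  ["wr"]
10. n0.idx = 7  [B.lab * -2 + 39]
11. n0.ok = 4  [4]

7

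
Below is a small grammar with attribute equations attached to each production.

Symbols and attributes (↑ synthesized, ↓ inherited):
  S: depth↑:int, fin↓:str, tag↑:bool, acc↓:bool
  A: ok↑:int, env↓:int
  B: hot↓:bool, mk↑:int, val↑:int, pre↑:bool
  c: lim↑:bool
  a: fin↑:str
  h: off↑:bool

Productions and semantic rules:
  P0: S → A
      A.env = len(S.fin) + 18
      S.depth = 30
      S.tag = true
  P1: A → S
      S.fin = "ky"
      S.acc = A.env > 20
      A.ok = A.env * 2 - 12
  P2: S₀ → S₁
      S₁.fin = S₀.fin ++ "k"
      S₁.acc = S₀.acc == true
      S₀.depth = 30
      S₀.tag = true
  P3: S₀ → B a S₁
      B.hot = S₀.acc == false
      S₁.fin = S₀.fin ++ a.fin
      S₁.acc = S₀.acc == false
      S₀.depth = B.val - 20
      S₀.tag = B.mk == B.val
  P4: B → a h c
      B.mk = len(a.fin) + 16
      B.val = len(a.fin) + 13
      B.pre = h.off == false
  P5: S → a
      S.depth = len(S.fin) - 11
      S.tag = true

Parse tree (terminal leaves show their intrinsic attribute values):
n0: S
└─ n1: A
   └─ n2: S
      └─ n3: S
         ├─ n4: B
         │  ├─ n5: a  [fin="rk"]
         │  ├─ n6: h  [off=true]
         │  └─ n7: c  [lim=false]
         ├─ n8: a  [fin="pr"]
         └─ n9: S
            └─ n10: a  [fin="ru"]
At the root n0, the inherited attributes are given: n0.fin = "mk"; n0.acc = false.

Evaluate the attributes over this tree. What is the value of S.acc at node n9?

1. n0.fin = "mk"  [given at root]
2. n0.acc = false  [given at root]
3. n1.env = 20  [len(S.fin) + 18]
4. n2.fin = "ky"  ["ky"]
5. n2.acc = false  [A.env > 20]
6. n3.fin = "kyk"  [S₀.fin ++ "k"]
7. n3.acc = false  [S₀.acc == true]
8. n4.hot = true  [S₀.acc == false]
9. n5.fin = "rk"  [terminal]
10. n6.off = true  [terminal]
11. n7.lim = false  [terminal]
12. n4.mk = 18  [len(a.fin) + 16]
13. n4.val = 15  [len(a.fin) + 13]
14. n4.pre = false  [h.off == false]
15. n8.fin = "pr"  [terminal]
16. n9.fin = "kykpr"  [S₀.fin ++ a.fin]
17. n9.acc = true  [S₀.acc == false]
18. n10.fin = "ru"  [terminal]
19. n9.depth = -6  [len(S.fin) - 11]
20. n9.tag = true  [true]
21. n3.depth = -5  [B.val - 20]
22. n3.tag = false  [B.mk == B.val]
23. n2.depth = 30  [30]
24. n2.tag = true  [true]
25. n1.ok = 28  [A.env * 2 - 12]
26. n0.depth = 30  [30]
27. n0.tag = true  [true]

true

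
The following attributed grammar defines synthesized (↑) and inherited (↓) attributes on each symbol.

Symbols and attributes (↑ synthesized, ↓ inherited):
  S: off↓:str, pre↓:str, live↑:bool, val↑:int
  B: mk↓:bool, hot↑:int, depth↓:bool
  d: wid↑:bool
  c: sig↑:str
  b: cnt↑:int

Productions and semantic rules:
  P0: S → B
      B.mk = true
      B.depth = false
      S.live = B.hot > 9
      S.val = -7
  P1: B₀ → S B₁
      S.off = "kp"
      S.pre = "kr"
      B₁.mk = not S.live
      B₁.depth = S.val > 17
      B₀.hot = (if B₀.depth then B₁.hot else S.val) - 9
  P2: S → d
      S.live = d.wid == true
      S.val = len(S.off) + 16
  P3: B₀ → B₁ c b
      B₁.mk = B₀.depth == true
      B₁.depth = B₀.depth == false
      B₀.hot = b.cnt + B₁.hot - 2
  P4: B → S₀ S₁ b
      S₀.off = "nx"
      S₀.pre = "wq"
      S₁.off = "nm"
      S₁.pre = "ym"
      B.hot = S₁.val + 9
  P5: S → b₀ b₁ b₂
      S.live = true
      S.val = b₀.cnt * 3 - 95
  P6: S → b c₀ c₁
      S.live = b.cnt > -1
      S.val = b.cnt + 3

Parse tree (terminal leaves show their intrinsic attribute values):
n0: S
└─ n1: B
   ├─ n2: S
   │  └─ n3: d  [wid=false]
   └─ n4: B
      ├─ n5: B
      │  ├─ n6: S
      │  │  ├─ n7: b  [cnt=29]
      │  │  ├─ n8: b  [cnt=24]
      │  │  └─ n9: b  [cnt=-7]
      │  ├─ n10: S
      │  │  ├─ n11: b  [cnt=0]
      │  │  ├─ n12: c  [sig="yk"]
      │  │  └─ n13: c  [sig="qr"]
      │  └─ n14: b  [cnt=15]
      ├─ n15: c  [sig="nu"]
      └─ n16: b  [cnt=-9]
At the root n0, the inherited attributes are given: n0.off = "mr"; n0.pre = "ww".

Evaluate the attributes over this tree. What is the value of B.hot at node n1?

1. n0.off = "mr"  [given at root]
2. n0.pre = "ww"  [given at root]
3. n1.mk = true  [true]
4. n1.depth = false  [false]
5. n2.off = "kp"  ["kp"]
6. n2.pre = "kr"  ["kr"]
7. n3.wid = false  [terminal]
8. n2.live = false  [d.wid == true]
9. n2.val = 18  [len(S.off) + 16]
10. n4.mk = true  [not S.live]
11. n4.depth = true  [S.val > 17]
12. n5.mk = true  [B₀.depth == true]
13. n5.depth = false  [B₀.depth == false]
14. n6.off = "nx"  ["nx"]
15. n6.pre = "wq"  ["wq"]
16. n7.cnt = 29  [terminal]
17. n8.cnt = 24  [terminal]
18. n9.cnt = -7  [terminal]
19. n6.live = true  [true]
20. n6.val = -8  [b₀.cnt * 3 - 95]
21. n10.off = "nm"  ["nm"]
22. n10.pre = "ym"  ["ym"]
23. n11.cnt = 0  [terminal]
24. n12.sig = "yk"  [terminal]
25. n13.sig = "qr"  [terminal]
26. n10.live = true  [b.cnt > -1]
27. n10.val = 3  [b.cnt + 3]
28. n14.cnt = 15  [terminal]
29. n5.hot = 12  [S₁.val + 9]
30. n15.sig = "nu"  [terminal]
31. n16.cnt = -9  [terminal]
32. n4.hot = 1  [b.cnt + B₁.hot - 2]
33. n1.hot = 9  [(if B₀.depth then B₁.hot else S.val) - 9]
34. n0.live = false  [B.hot > 9]
35. n0.val = -7  [-7]

9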